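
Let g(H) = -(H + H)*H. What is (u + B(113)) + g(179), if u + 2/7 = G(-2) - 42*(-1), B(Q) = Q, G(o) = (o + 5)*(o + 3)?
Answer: -447470/7 ≈ -63924.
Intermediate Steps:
G(o) = (3 + o)*(5 + o) (G(o) = (5 + o)*(3 + o) = (3 + o)*(5 + o))
g(H) = -2*H² (g(H) = -2*H*H = -2*H²)
u = 313/7 (u = -2/7 + ((15 + (-2)² + 8*(-2)) - 42*(-1)) = -2/7 + ((15 + 4 - 16) + 42) = -2/7 + (3 + 42) = -2/7 + 45 = 313/7 ≈ 44.714)
(u + B(113)) + g(179) = (313/7 + 113) - 2*179² = 1104/7 - 2*32041 = 1104/7 - 64082 = -447470/7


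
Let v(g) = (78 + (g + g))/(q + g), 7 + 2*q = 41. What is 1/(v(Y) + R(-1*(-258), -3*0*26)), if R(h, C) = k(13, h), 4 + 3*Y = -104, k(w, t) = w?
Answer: 19/241 ≈ 0.078838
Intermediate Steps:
q = 17 (q = -7/2 + (1/2)*41 = -7/2 + 41/2 = 17)
Y = -36 (Y = -4/3 + (1/3)*(-104) = -4/3 - 104/3 = -36)
R(h, C) = 13
v(g) = (78 + 2*g)/(17 + g) (v(g) = (78 + (g + g))/(17 + g) = (78 + 2*g)/(17 + g))
1/(v(Y) + R(-1*(-258), -3*0*26)) = 1/(2*(39 - 36)/(17 - 36) + 13) = 1/(2*3/(-19) + 13) = 1/(2*(-1/19)*3 + 13) = 1/(-6/19 + 13) = 1/(241/19) = 19/241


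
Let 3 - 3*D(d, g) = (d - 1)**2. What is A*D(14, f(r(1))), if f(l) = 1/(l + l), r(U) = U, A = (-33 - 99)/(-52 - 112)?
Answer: -1826/41 ≈ -44.537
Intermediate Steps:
A = 33/41 (A = -132/(-164) = -132*(-1/164) = 33/41 ≈ 0.80488)
f(l) = 1/(2*l)
D(d, g) = 1 - (-1 + d)**2/3 (D(d, g) = 1 - (d - 1)**2/3 = 1 - (-1 + d)**2/3)
A*D(14, f(r(1))) = 33*(1 - (-1 + 14)**2/3)/41 = 33*(1 - 1/3*13**2)/41 = 33*(1 - 1/3*169)/41 = 33*(1 - 169/3)/41 = (33/41)*(-166/3) = -1826/41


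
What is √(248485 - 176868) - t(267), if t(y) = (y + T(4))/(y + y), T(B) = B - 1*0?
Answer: -271/534 + √71617 ≈ 267.11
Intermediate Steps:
T(B) = B (T(B) = B + 0 = B)
t(y) = (4 + y)/(2*y) (t(y) = (y + 4)/(y + y) = (4 + y)/((2*y)) = (4 + y)*(1/(2*y)) = (4 + y)/(2*y))
√(248485 - 176868) - t(267) = √(248485 - 176868) - (4 + 267)/(2*267) = √71617 - 271/(2*267) = √71617 - 1*271/534 = √71617 - 271/534 = -271/534 + √71617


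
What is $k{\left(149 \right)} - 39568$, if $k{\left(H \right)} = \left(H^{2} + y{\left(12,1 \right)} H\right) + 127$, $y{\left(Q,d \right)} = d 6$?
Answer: $-16346$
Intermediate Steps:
$y{\left(Q,d \right)} = 6 d$
$k{\left(H \right)} = 127 + H^{2} + 6 H$ ($k{\left(H \right)} = \left(H^{2} + 6 \cdot 1 H\right) + 127 = \left(H^{2} + 6 H\right) + 127 = 127 + H^{2} + 6 H$)
$k{\left(149 \right)} - 39568 = \left(127 + 149^{2} + 6 \cdot 149\right) - 39568 = \left(127 + 22201 + 894\right) - 39568 = 23222 - 39568 = -16346$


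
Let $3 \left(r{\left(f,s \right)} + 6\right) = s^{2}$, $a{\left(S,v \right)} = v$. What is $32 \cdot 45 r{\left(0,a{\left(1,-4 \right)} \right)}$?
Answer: $-960$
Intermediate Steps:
$r{\left(f,s \right)} = -6 + \frac{s^{2}}{3}$
$32 \cdot 45 r{\left(0,a{\left(1,-4 \right)} \right)} = 32 \cdot 45 \left(-6 + \frac{\left(-4\right)^{2}}{3}\right) = 1440 \left(-6 + \frac{1}{3} \cdot 16\right) = 1440 \left(-6 + \frac{16}{3}\right) = 1440 \left(- \frac{2}{3}\right) = -960$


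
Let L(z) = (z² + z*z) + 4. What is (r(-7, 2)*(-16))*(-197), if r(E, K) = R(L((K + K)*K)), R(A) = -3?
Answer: -9456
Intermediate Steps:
L(z) = 4 + 2*z² (L(z) = (z² + z²) + 4 = 2*z² + 4 = 4 + 2*z²)
r(E, K) = -3
(r(-7, 2)*(-16))*(-197) = -3*(-16)*(-197) = 48*(-197) = -9456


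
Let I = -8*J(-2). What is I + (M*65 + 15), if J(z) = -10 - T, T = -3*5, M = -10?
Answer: -675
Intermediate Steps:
T = -15
J(z) = 5 (J(z) = -10 - 1*(-15) = -10 + 15 = 5)
I = -40 (I = -8*5 = -40)
I + (M*65 + 15) = -40 + (-10*65 + 15) = -40 + (-650 + 15) = -40 - 635 = -675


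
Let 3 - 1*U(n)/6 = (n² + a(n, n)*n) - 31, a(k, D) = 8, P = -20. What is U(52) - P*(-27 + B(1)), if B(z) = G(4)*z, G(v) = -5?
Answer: -19156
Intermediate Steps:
U(n) = 204 - 48*n - 6*n² (U(n) = 18 - 6*((n² + 8*n) - 31) = 18 - 6*(-31 + n² + 8*n) = 18 + (186 - 48*n - 6*n²) = 204 - 48*n - 6*n²)
B(z) = -5*z
U(52) - P*(-27 + B(1)) = (204 - 48*52 - 6*52²) - (-20)*(-27 - 5*1) = (204 - 2496 - 6*2704) - (-20)*(-27 - 5) = (204 - 2496 - 16224) - (-20)*(-32) = -18516 - 1*640 = -18516 - 640 = -19156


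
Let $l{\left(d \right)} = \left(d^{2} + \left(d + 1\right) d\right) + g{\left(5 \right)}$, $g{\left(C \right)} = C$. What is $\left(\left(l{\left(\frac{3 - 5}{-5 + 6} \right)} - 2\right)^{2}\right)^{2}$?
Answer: $6561$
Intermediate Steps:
$l{\left(d \right)} = 5 + d^{2} + d \left(1 + d\right)$ ($l{\left(d \right)} = \left(d^{2} + \left(d + 1\right) d\right) + 5 = \left(d^{2} + \left(1 + d\right) d\right) + 5 = \left(d^{2} + d \left(1 + d\right)\right) + 5 = 5 + d^{2} + d \left(1 + d\right)$)
$\left(\left(l{\left(\frac{3 - 5}{-5 + 6} \right)} - 2\right)^{2}\right)^{2} = \left(\left(\left(5 + \frac{3 - 5}{-5 + 6} + 2 \left(\frac{3 - 5}{-5 + 6}\right)^{2}\right) - 2\right)^{2}\right)^{2} = \left(\left(\left(5 - \frac{2}{1} + 2 \left(- \frac{2}{1}\right)^{2}\right) - 2\right)^{2}\right)^{2} = \left(\left(\left(5 - 2 + 2 \left(\left(-2\right) 1\right)^{2}\right) - 2\right)^{2}\right)^{2} = \left(\left(\left(5 - 2 + 2 \left(-2\right)^{2}\right) - 2\right)^{2}\right)^{2} = \left(\left(\left(5 - 2 + 2 \cdot 4\right) - 2\right)^{2}\right)^{2} = \left(\left(\left(5 - 2 + 8\right) - 2\right)^{2}\right)^{2} = \left(\left(11 - 2\right)^{2}\right)^{2} = \left(9^{2}\right)^{2} = 81^{2} = 6561$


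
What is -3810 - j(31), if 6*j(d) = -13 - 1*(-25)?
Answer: -3812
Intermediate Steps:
j(d) = 2 (j(d) = (-13 - 1*(-25))/6 = (-13 + 25)/6 = (⅙)*12 = 2)
-3810 - j(31) = -3810 - 1*2 = -3810 - 2 = -3812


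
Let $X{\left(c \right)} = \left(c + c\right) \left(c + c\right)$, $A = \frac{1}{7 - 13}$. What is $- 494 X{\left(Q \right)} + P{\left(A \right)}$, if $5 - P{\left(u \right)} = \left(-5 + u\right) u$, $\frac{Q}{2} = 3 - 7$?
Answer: $- \frac{4552555}{36} \approx -1.2646 \cdot 10^{5}$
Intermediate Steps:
$A = - \frac{1}{6}$ ($A = \frac{1}{-6} = - \frac{1}{6} \approx -0.16667$)
$Q = -8$ ($Q = 2 \left(3 - 7\right) = 2 \left(-4\right) = -8$)
$X{\left(c \right)} = 4 c^{2}$ ($X{\left(c \right)} = 2 c 2 c = 4 c^{2}$)
$P{\left(u \right)} = 5 - u \left(-5 + u\right)$ ($P{\left(u \right)} = 5 - \left(-5 + u\right) u = 5 - u \left(-5 + u\right)$)
$- 494 X{\left(Q \right)} + P{\left(A \right)} = - 494 \cdot 4 \left(-8\right)^{2} + \left(5 - \left(- \frac{1}{6}\right)^{2} + 5 \left(- \frac{1}{6}\right)\right) = - 494 \cdot 4 \cdot 64 - - \frac{149}{36} = \left(-494\right) 256 - - \frac{149}{36} = -126464 + \frac{149}{36} = - \frac{4552555}{36}$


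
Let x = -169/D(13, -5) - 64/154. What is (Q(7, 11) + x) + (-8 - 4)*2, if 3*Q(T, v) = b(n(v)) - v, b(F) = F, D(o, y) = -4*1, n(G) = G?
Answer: 5493/308 ≈ 17.834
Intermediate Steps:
D(o, y) = -4
x = 12885/308 (x = -169/(-4) - 64/154 = -169*(-¼) - 64*1/154 = 169/4 - 32/77 = 12885/308 ≈ 41.834)
Q(T, v) = 0 (Q(T, v) = (v - v)/3 = (⅓)*0 = 0)
(Q(7, 11) + x) + (-8 - 4)*2 = (0 + 12885/308) + (-8 - 4)*2 = 12885/308 - 12*2 = 12885/308 - 24 = 5493/308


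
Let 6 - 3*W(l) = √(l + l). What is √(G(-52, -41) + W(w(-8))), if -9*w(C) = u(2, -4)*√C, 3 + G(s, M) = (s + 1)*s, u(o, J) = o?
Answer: √(23859 - 2*2^(¾)*√(-I))/3 ≈ 51.485 + 0.0025664*I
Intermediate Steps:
G(s, M) = -3 + s*(1 + s) (G(s, M) = -3 + (s + 1)*s = -3 + (1 + s)*s = -3 + s*(1 + s))
w(C) = -2*√C/9
W(l) = 2 - √2*√l/3 (W(l) = 2 - √(l + l)/3 = 2 - √2*√l/3)
√(G(-52, -41) + W(w(-8))) = √((-3 - 52 + (-52)²) + (2 - √2*√(-4*I*√2/9)/3)) = √((-3 - 52 + 2704) + (2 - √2*√(-4*I*√2/9)/3)) = √(2649 + (2 - √2*√(-4*I*√2/9)/3)) = √(2649 + (2 - √2*2*2^(¼)*√(-I)/3/3)) = √(2649 + (2 - 2*2^(¾)*√(-I)/9)) = √(2651 - 2*2^(¾)*√(-I)/9)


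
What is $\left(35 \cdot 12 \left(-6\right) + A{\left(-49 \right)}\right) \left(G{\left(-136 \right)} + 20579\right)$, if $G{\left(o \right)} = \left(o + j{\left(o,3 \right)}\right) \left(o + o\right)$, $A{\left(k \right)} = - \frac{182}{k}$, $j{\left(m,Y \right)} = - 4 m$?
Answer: $\frac{1592252758}{7} \approx 2.2746 \cdot 10^{8}$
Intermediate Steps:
$G{\left(o \right)} = - 6 o^{2}$ ($G{\left(o \right)} = \left(o - 4 o\right) \left(o + o\right) = - 3 o 2 o = - 6 o^{2}$)
$\left(35 \cdot 12 \left(-6\right) + A{\left(-49 \right)}\right) \left(G{\left(-136 \right)} + 20579\right) = \left(35 \cdot 12 \left(-6\right) - \frac{182}{-49}\right) \left(- 6 \left(-136\right)^{2} + 20579\right) = \left(420 \left(-6\right) - - \frac{26}{7}\right) \left(\left(-6\right) 18496 + 20579\right) = \left(-2520 + \frac{26}{7}\right) \left(-110976 + 20579\right) = \left(- \frac{17614}{7}\right) \left(-90397\right) = \frac{1592252758}{7}$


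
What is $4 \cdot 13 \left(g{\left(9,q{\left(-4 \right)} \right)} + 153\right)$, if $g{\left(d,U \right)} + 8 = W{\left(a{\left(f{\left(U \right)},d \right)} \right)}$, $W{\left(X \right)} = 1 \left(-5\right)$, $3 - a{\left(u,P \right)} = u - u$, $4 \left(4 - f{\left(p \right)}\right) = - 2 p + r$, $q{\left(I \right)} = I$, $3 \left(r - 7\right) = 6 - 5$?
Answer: $7280$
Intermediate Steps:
$r = \frac{22}{3}$ ($r = 7 + \frac{6 - 5}{3} = 7 + \frac{1}{3} \cdot 1 = 7 + \frac{1}{3} = \frac{22}{3} \approx 7.3333$)
$f{\left(p \right)} = \frac{13}{6} + \frac{p}{2}$ ($f{\left(p \right)} = 4 - \frac{- 2 p + \frac{22}{3}}{4} = 4 - \frac{\frac{22}{3} - 2 p}{4} = 4 + \left(- \frac{11}{6} + \frac{p}{2}\right) = \frac{13}{6} + \frac{p}{2}$)
$a{\left(u,P \right)} = 3$ ($a{\left(u,P \right)} = 3 - \left(u - u\right) = 3 - 0 = 3 + 0 = 3$)
$W{\left(X \right)} = -5$
$g{\left(d,U \right)} = -13$ ($g{\left(d,U \right)} = -8 - 5 = -13$)
$4 \cdot 13 \left(g{\left(9,q{\left(-4 \right)} \right)} + 153\right) = 4 \cdot 13 \left(-13 + 153\right) = 52 \cdot 140 = 7280$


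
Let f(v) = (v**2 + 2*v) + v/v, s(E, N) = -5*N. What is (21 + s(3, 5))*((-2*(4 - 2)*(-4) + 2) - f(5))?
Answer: 72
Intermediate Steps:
f(v) = 1 + v**2 + 2*v (f(v) = (v**2 + 2*v) + 1 = 1 + v**2 + 2*v)
(21 + s(3, 5))*((-2*(4 - 2)*(-4) + 2) - f(5)) = (21 - 5*5)*((-2*(4 - 2)*(-4) + 2) - (1 + 5**2 + 2*5)) = (21 - 25)*((-2*2*(-4) + 2) - (1 + 25 + 10)) = -4*((-4*(-4) + 2) - 1*36) = -4*((16 + 2) - 36) = -4*(18 - 36) = -4*(-18) = 72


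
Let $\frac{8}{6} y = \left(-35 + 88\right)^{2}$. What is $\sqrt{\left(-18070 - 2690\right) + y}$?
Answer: $\frac{i \sqrt{74613}}{2} \approx 136.58 i$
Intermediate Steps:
$y = \frac{8427}{4}$ ($y = \frac{3 \left(-35 + 88\right)^{2}}{4} = \frac{3 \cdot 53^{2}}{4} = \frac{3}{4} \cdot 2809 = \frac{8427}{4} \approx 2106.8$)
$\sqrt{\left(-18070 - 2690\right) + y} = \sqrt{\left(-18070 - 2690\right) + \frac{8427}{4}} = \sqrt{-20760 + \frac{8427}{4}} = \sqrt{- \frac{74613}{4}} = \frac{i \sqrt{74613}}{2}$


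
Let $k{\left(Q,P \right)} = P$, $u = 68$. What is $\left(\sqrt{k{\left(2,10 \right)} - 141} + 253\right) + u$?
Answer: $321 + i \sqrt{131} \approx 321.0 + 11.446 i$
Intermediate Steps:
$\left(\sqrt{k{\left(2,10 \right)} - 141} + 253\right) + u = \left(\sqrt{10 - 141} + 253\right) + 68 = \left(\sqrt{-131} + 253\right) + 68 = \left(i \sqrt{131} + 253\right) + 68 = \left(253 + i \sqrt{131}\right) + 68 = 321 + i \sqrt{131}$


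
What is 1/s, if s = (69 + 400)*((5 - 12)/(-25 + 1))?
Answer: 24/3283 ≈ 0.0073104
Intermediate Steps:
s = 3283/24 (s = 469*(-7/(-24)) = 469*(-7*(-1/24)) = 469*(7/24) = 3283/24 ≈ 136.79)
1/s = 1/(3283/24) = 24/3283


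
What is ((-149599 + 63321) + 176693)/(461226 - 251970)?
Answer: 90415/209256 ≈ 0.43208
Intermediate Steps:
((-149599 + 63321) + 176693)/(461226 - 251970) = (-86278 + 176693)/209256 = 90415*(1/209256) = 90415/209256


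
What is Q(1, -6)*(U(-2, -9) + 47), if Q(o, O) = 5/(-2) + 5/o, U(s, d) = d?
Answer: 95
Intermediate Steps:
Q(o, O) = -5/2 + 5/o (Q(o, O) = 5*(-½) + 5/o = -5/2 + 5/o)
Q(1, -6)*(U(-2, -9) + 47) = (-5/2 + 5/1)*(-9 + 47) = (-5/2 + 5*1)*38 = (-5/2 + 5)*38 = (5/2)*38 = 95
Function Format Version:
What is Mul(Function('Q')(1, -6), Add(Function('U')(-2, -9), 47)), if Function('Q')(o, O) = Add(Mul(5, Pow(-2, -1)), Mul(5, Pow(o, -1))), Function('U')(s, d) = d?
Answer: 95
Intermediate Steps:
Function('Q')(o, O) = Add(Rational(-5, 2), Mul(5, Pow(o, -1))) (Function('Q')(o, O) = Add(Mul(5, Rational(-1, 2)), Mul(5, Pow(o, -1))) = Add(Rational(-5, 2), Mul(5, Pow(o, -1))))
Mul(Function('Q')(1, -6), Add(Function('U')(-2, -9), 47)) = Mul(Add(Rational(-5, 2), Mul(5, Pow(1, -1))), Add(-9, 47)) = Mul(Add(Rational(-5, 2), Mul(5, 1)), 38) = Mul(Add(Rational(-5, 2), 5), 38) = Mul(Rational(5, 2), 38) = 95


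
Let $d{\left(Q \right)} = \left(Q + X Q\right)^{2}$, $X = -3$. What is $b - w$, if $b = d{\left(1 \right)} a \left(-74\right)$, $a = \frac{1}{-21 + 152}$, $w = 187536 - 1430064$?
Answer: $\frac{162770872}{131} \approx 1.2425 \cdot 10^{6}$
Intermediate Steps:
$d{\left(Q \right)} = 4 Q^{2}$ ($d{\left(Q \right)} = \left(Q - 3 Q\right)^{2} = \left(- 2 Q\right)^{2} = 4 Q^{2}$)
$w = -1242528$
$a = \frac{1}{131} \approx 0.0076336$
$b = - \frac{296}{131}$ ($b = 4 \cdot 1^{2} \cdot \frac{1}{131} \left(-74\right) = 4 \cdot 1 \cdot \frac{1}{131} \left(-74\right) = 4 \cdot \frac{1}{131} \left(-74\right) = \frac{4}{131} \left(-74\right) = - \frac{296}{131} \approx -2.2595$)
$b - w = - \frac{296}{131} - -1242528 = - \frac{296}{131} + 1242528 = \frac{162770872}{131}$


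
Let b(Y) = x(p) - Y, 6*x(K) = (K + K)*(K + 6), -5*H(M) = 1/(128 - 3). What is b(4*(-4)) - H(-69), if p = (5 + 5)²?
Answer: 6655003/1875 ≈ 3549.3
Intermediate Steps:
p = 100 (p = 10² = 100)
H(M) = -1/625 (H(M) = -1/(5*(128 - 3)) = -⅕/125 = -⅕*1/125 = -1/625)
x(K) = K*(6 + K)/3 (x(K) = ((K + K)*(K + 6))/6 = ((2*K)*(6 + K))/6 = (2*K*(6 + K))/6 = K*(6 + K)/3)
b(Y) = 10600/3 - Y (b(Y) = (⅓)*100*(6 + 100) - Y = (⅓)*100*106 - Y = 10600/3 - Y)
b(4*(-4)) - H(-69) = (10600/3 - 4*(-4)) - 1*(-1/625) = (10600/3 - 1*(-16)) + 1/625 = (10600/3 + 16) + 1/625 = 10648/3 + 1/625 = 6655003/1875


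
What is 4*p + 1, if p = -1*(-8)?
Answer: 33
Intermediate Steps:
p = 8
4*p + 1 = 4*8 + 1 = 32 + 1 = 33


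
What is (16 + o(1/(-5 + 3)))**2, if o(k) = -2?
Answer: 196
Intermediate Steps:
(16 + o(1/(-5 + 3)))**2 = (16 - 2)**2 = 14**2 = 196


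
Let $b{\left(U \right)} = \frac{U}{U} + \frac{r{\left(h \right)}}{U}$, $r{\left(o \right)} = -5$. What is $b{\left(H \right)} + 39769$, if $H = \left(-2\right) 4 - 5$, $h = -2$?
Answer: $\frac{517015}{13} \approx 39770.0$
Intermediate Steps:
$H = -13$ ($H = -8 - 5 = -13$)
$b{\left(U \right)} = 1 - \frac{5}{U}$ ($b{\left(U \right)} = \frac{U}{U} - \frac{5}{U} = 1 - \frac{5}{U}$)
$b{\left(H \right)} + 39769 = \frac{-5 - 13}{-13} + 39769 = \left(- \frac{1}{13}\right) \left(-18\right) + 39769 = \frac{18}{13} + 39769 = \frac{517015}{13}$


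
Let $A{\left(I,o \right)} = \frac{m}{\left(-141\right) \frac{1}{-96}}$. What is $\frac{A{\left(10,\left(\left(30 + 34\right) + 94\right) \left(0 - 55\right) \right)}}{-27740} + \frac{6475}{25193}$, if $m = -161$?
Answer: $\frac{306134637}{1173076055} \approx 0.26097$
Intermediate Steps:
$A{\left(I,o \right)} = - \frac{5152}{47}$ ($A{\left(I,o \right)} = - \frac{161}{\left(-141\right) \frac{1}{-96}} = - \frac{161}{\left(-141\right) \left(- \frac{1}{96}\right)} = - \frac{161}{\frac{47}{32}} = \left(-161\right) \frac{32}{47} = - \frac{5152}{47}$)
$\frac{A{\left(10,\left(\left(30 + 34\right) + 94\right) \left(0 - 55\right) \right)}}{-27740} + \frac{6475}{25193} = - \frac{5152}{47 \left(-27740\right)} + \frac{6475}{25193} = \left(- \frac{5152}{47}\right) \left(- \frac{1}{27740}\right) + 6475 \cdot \frac{1}{25193} = \frac{1288}{325945} + \frac{925}{3599} = \frac{306134637}{1173076055}$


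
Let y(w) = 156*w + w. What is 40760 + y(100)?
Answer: 56460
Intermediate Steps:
y(w) = 157*w
40760 + y(100) = 40760 + 157*100 = 40760 + 15700 = 56460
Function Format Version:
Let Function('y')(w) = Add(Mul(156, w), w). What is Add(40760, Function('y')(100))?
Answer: 56460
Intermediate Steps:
Function('y')(w) = Mul(157, w)
Add(40760, Function('y')(100)) = Add(40760, Mul(157, 100)) = Add(40760, 15700) = 56460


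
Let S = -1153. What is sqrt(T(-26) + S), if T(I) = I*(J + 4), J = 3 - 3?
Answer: I*sqrt(1257) ≈ 35.454*I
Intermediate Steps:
J = 0
T(I) = 4*I (T(I) = I*(0 + 4) = I*4 = 4*I)
sqrt(T(-26) + S) = sqrt(4*(-26) - 1153) = sqrt(-104 - 1153) = sqrt(-1257) = I*sqrt(1257)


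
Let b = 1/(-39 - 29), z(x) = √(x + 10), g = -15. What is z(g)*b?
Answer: -I*√5/68 ≈ -0.032883*I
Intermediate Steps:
z(x) = √(10 + x)
b = -1/68 (b = 1/(-68) = -1/68 ≈ -0.014706)
z(g)*b = √(10 - 15)*(-1/68) = √(-5)*(-1/68) = (I*√5)*(-1/68) = -I*√5/68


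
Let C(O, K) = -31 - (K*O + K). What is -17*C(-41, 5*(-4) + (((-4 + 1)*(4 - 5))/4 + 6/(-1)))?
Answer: 17697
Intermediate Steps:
C(O, K) = -31 - K - K*O (C(O, K) = -31 - (K + K*O) = -31 + (-K - K*O) = -31 - K - K*O)
-17*C(-41, 5*(-4) + (((-4 + 1)*(4 - 5))/4 + 6/(-1))) = -17*(-31 - (5*(-4) + (((-4 + 1)*(4 - 5))/4 + 6/(-1))) - 1*(5*(-4) + (((-4 + 1)*(4 - 5))/4 + 6/(-1)))*(-41)) = -17*(-31 - (-20 + (-3*(-1)*(1/4) + 6*(-1))) - 1*(-20 + (-3*(-1)*(1/4) + 6*(-1)))*(-41)) = -17*(-31 - (-20 + (3*(1/4) - 6)) - 1*(-20 + (3*(1/4) - 6))*(-41)) = -17*(-31 - (-20 + (3/4 - 6)) - 1*(-20 + (3/4 - 6))*(-41)) = -17*(-31 - (-20 - 21/4) - 1*(-20 - 21/4)*(-41)) = -17*(-31 - 1*(-101/4) - 1*(-101/4)*(-41)) = -17*(-31 + 101/4 - 4141/4) = -17*(-1041) = 17697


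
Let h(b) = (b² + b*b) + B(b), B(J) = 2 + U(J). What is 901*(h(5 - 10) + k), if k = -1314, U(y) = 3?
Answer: -1134359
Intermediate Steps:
B(J) = 5 (B(J) = 2 + 3 = 5)
h(b) = 5 + 2*b² (h(b) = (b² + b*b) + 5 = (b² + b²) + 5 = 2*b² + 5 = 5 + 2*b²)
901*(h(5 - 10) + k) = 901*((5 + 2*(5 - 10)²) - 1314) = 901*((5 + 2*(-5)²) - 1314) = 901*((5 + 2*25) - 1314) = 901*((5 + 50) - 1314) = 901*(55 - 1314) = 901*(-1259) = -1134359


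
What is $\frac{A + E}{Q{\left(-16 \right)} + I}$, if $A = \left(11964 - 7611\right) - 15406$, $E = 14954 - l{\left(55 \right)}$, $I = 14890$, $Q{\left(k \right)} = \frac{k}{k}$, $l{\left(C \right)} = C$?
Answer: $\frac{3846}{14891} \approx 0.25828$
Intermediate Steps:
$Q{\left(k \right)} = 1$
$E = 14899$ ($E = 14954 - 55 = 14899$)
$A = -11053$ ($A = \left(11964 - 7611\right) - 15406 = 4353 - 15406 = -11053$)
$\frac{A + E}{Q{\left(-16 \right)} + I} = \frac{-11053 + 14899}{1 + 14890} = \frac{3846}{14891}$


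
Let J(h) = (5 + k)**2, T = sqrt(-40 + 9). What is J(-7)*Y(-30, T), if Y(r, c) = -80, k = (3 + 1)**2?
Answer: -35280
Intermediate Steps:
T = I*sqrt(31) (T = sqrt(-31) = I*sqrt(31) ≈ 5.5678*I)
k = 16 (k = 4**2 = 16)
J(h) = 441 (J(h) = (5 + 16)**2 = 21**2 = 441)
J(-7)*Y(-30, T) = 441*(-80) = -35280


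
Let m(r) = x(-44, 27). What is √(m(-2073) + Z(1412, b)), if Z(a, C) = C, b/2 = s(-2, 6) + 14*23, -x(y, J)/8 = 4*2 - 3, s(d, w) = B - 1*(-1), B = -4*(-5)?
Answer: √646 ≈ 25.417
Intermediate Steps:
B = 20
s(d, w) = 21 (s(d, w) = 20 - 1*(-1) = 20 + 1 = 21)
x(y, J) = -40 (x(y, J) = -8*(4*2 - 3) = -8*(8 - 3) = -8*5 = -40)
m(r) = -40
b = 686 (b = 2*(21 + 14*23) = 2*(21 + 322) = 2*343 = 686)
√(m(-2073) + Z(1412, b)) = √(-40 + 686) = √646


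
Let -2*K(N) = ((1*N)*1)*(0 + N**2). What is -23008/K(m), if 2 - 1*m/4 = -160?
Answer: 719/4251528 ≈ 0.00016912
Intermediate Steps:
m = 648 (m = 8 - 4*(-160) = 8 + 640 = 648)
K(N) = -N**3/2 (K(N) = -(1*N)*1*(0 + N**2)/2 = -N*1*N**2/2 = -N*N**2/2 = -N**3/2)
-23008/K(m) = -23008/((-1/2*648**3)) = -23008/((-1/2*272097792)) = -23008/(-136048896) = -23008*(-1/136048896) = 719/4251528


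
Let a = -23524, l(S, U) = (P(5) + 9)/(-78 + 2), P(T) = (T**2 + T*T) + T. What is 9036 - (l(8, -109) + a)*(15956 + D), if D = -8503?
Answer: 3331454000/19 ≈ 1.7534e+8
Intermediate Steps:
P(T) = T + 2*T**2 (P(T) = (T**2 + T**2) + T = 2*T**2 + T = T + 2*T**2)
l(S, U) = -16/19 (l(S, U) = (5*(1 + 2*5) + 9)/(-78 + 2) = (5*(1 + 10) + 9)/(-76) = (5*11 + 9)*(-1/76) = (55 + 9)*(-1/76) = 64*(-1/76) = -16/19)
9036 - (l(8, -109) + a)*(15956 + D) = 9036 - (-16/19 - 23524)*(15956 - 8503) = 9036 - (-446972)*7453/19 = 9036 - 1*(-3331282316/19) = 9036 + 3331282316/19 = 3331454000/19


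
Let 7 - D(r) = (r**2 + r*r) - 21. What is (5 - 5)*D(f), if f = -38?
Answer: 0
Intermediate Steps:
D(r) = 28 - 2*r**2 (D(r) = 7 - ((r**2 + r*r) - 21) = 7 - ((r**2 + r**2) - 21) = 7 - (2*r**2 - 21) = 7 - (-21 + 2*r**2) = 7 + (21 - 2*r**2) = 28 - 2*r**2)
(5 - 5)*D(f) = (5 - 5)*(28 - 2*(-38)**2) = 0*(28 - 2*1444) = 0*(28 - 2888) = 0*(-2860) = 0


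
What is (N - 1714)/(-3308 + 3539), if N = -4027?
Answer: -5741/231 ≈ -24.853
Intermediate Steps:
(N - 1714)/(-3308 + 3539) = (-4027 - 1714)/(-3308 + 3539) = -5741/231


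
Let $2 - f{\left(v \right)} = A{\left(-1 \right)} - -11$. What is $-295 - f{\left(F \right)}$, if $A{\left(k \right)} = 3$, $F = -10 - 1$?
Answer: $-283$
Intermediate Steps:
$F = -11$
$f{\left(v \right)} = -12$ ($f{\left(v \right)} = 2 - \left(3 - -11\right) = 2 - \left(3 + 11\right) = 2 - 14 = -12$)
$-295 - f{\left(F \right)} = -295 - -12 = -295 + 12 = -283$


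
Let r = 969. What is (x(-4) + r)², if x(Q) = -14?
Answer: 912025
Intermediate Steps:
(x(-4) + r)² = (-14 + 969)² = 955² = 912025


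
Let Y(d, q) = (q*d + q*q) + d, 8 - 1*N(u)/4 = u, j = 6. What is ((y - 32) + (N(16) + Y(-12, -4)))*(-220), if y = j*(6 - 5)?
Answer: 1320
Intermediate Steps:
N(u) = 32 - 4*u
Y(d, q) = d + q² + d*q (Y(d, q) = (d*q + q²) + d = (q² + d*q) + d = d + q² + d*q)
y = 6 (y = 6*(6 - 5) = 6*1 = 6)
((y - 32) + (N(16) + Y(-12, -4)))*(-220) = ((6 - 32) + ((32 - 4*16) + (-12 + (-4)² - 12*(-4))))*(-220) = (-26 + ((32 - 64) + (-12 + 16 + 48)))*(-220) = (-26 + (-32 + 52))*(-220) = (-26 + 20)*(-220) = -6*(-220) = 1320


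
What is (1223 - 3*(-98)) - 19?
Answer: 1498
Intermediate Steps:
(1223 - 3*(-98)) - 19 = (1223 + 294) - 19 = 1517 - 19 = 1498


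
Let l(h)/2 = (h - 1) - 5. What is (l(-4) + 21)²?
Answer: 1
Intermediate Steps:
l(h) = -12 + 2*h (l(h) = 2*((h - 1) - 5) = 2*((-1 + h) - 5) = 2*(-6 + h) = -12 + 2*h)
(l(-4) + 21)² = ((-12 + 2*(-4)) + 21)² = ((-12 - 8) + 21)² = (-20 + 21)² = 1² = 1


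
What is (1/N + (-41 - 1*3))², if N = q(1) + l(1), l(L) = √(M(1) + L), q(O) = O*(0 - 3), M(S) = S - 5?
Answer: (11704*√3 + 11881*I)/(6*(I + √3)) ≈ 1958.0 + 12.774*I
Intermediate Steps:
M(S) = -5 + S
q(O) = -3*O (q(O) = O*(-3) = -3*O)
l(L) = √(-4 + L) (l(L) = √((-5 + 1) + L) = √(-4 + L))
N = -3 + I*√3 (N = -3*1 + √(-4 + 1) = -3 + √(-3) = -3 + I*√3 ≈ -3.0 + 1.732*I)
(1/N + (-41 - 1*3))² = (1/(-3 + I*√3) + (-41 - 1*3))² = (1/(-3 + I*√3) + (-41 - 3))² = (1/(-3 + I*√3) - 44)² = (-44 + 1/(-3 + I*√3))²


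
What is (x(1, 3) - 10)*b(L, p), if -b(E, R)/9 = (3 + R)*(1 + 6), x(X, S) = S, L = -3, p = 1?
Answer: 1764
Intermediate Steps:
b(E, R) = -189 - 63*R (b(E, R) = -9*(3 + R)*(1 + 6) = -9*(3 + R)*7 = -9*(21 + 7*R) = -189 - 63*R)
(x(1, 3) - 10)*b(L, p) = (3 - 10)*(-189 - 63*1) = -7*(-189 - 63) = -7*(-252) = 1764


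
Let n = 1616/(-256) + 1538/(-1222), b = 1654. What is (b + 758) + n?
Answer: 23505697/9776 ≈ 2404.4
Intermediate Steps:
n = -74015/9776 (n = 1616*(-1/256) + 1538*(-1/1222) = -101/16 - 769/611 = -74015/9776 ≈ -7.5711)
(b + 758) + n = (1654 + 758) - 74015/9776 = 2412 - 74015/9776 = 23505697/9776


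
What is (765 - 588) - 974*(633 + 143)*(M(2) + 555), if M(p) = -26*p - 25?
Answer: -361283695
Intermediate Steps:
M(p) = -25 - 26*p
(765 - 588) - 974*(633 + 143)*(M(2) + 555) = (765 - 588) - 974*(633 + 143)*((-25 - 26*2) + 555) = 177 - 755824*((-25 - 52) + 555) = 177 - 755824*(-77 + 555) = 177 - 755824*478 = 177 - 974*370928 = 177 - 361283872 = -361283695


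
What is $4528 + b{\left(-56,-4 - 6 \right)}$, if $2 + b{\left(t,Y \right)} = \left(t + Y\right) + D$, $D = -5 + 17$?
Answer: $4472$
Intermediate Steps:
$D = 12$
$b{\left(t,Y \right)} = 10 + Y + t$ ($b{\left(t,Y \right)} = -2 + \left(\left(t + Y\right) + 12\right) = -2 + \left(\left(Y + t\right) + 12\right) = -2 + \left(12 + Y + t\right) = 10 + Y + t$)
$4528 + b{\left(-56,-4 - 6 \right)} = 4528 - 56 = 4472$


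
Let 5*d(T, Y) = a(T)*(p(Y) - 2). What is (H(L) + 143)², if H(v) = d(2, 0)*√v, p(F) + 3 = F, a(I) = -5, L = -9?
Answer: 20224 + 4290*I ≈ 20224.0 + 4290.0*I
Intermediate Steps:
p(F) = -3 + F
d(T, Y) = 5 - Y (d(T, Y) = (-5*((-3 + Y) - 2))/5 = (-5*(-5 + Y))/5 = (25 - 5*Y)/5 = 5 - Y)
H(v) = 5*√v (H(v) = (5 - 1*0)*√v = (5 + 0)*√v = 5*√v)
(H(L) + 143)² = (5*√(-9) + 143)² = (5*(3*I) + 143)² = (15*I + 143)² = (143 + 15*I)²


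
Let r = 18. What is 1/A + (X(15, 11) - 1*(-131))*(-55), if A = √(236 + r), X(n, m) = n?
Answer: -8030 + √254/254 ≈ -8029.9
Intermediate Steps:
A = √254 (A = √(236 + 18) = √254 ≈ 15.937)
1/A + (X(15, 11) - 1*(-131))*(-55) = 1/(√254) + (15 - 1*(-131))*(-55) = √254/254 + (15 + 131)*(-55) = √254/254 + 146*(-55) = √254/254 - 8030 = -8030 + √254/254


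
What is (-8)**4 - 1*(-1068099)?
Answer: 1072195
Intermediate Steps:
(-8)**4 - 1*(-1068099) = 4096 + 1068099 = 1072195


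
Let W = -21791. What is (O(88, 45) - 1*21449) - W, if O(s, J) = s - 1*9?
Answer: 421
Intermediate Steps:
O(s, J) = -9 + s (O(s, J) = s - 9 = -9 + s)
(O(88, 45) - 1*21449) - W = ((-9 + 88) - 1*21449) - 1*(-21791) = (79 - 21449) + 21791 = -21370 + 21791 = 421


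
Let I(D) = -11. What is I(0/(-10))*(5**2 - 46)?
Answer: 231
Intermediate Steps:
I(0/(-10))*(5**2 - 46) = -11*(5**2 - 46) = -11*(25 - 46) = -11*(-21) = 231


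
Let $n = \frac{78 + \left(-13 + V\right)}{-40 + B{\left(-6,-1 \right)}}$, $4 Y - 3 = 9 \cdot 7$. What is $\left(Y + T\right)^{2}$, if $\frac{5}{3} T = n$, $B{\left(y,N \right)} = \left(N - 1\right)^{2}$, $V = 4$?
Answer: $\frac{94249}{400} \approx 235.62$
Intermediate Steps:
$B{\left(y,N \right)} = \left(-1 + N\right)^{2}$
$Y = \frac{33}{2}$ ($Y = \frac{3}{4} + \frac{9 \cdot 7}{4} = \frac{3}{4} + \frac{1}{4} \cdot 63 = \frac{3}{4} + \frac{63}{4} = \frac{33}{2} \approx 16.5$)
$n = - \frac{23}{12}$ ($n = \frac{78 + \left(-13 + 4\right)}{-40 + \left(-1 - 1\right)^{2}} = \frac{78 - 9}{-40 + \left(-2\right)^{2}} = \frac{69}{-40 + 4} = \frac{69}{-36} = 69 \left(- \frac{1}{36}\right) = - \frac{23}{12} \approx -1.9167$)
$T = - \frac{23}{20}$ ($T = \frac{3}{5} \left(- \frac{23}{12}\right) = - \frac{23}{20} \approx -1.15$)
$\left(Y + T\right)^{2} = \left(\frac{33}{2} - \frac{23}{20}\right)^{2} = \left(\frac{307}{20}\right)^{2} = \frac{94249}{400}$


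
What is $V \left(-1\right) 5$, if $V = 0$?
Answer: $0$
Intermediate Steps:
$V \left(-1\right) 5 = 0 \left(-1\right) 5 = 0 \cdot 5 = 0$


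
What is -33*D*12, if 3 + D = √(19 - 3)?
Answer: -396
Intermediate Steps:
D = 1 (D = -3 + √(19 - 3) = -3 + √16 = -3 + 4 = 1)
-33*D*12 = -33*1*12 = -33*12 = -396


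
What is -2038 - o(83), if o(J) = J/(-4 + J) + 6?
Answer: -161559/79 ≈ -2045.1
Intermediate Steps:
o(J) = 6 + J/(-4 + J) (o(J) = J/(-4 + J) + 6 = 6 + J/(-4 + J))
-2038 - o(83) = -2038 - (-24 + 7*83)/(-4 + 83) = -2038 - (-24 + 581)/79 = -2038 - 557/79 = -161559/79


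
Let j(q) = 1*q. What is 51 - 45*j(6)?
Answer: -219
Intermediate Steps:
j(q) = q
51 - 45*j(6) = 51 - 45*6 = 51 - 270 = -219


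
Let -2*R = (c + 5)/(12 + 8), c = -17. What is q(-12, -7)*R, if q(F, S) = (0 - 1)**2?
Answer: 3/10 ≈ 0.30000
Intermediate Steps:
q(F, S) = 1 (q(F, S) = (-1)**2 = 1)
R = 3/10 (R = -(-17 + 5)/(2*(12 + 8)) = -(-6)/20 = -1/2*(-3/5) = 3/10 ≈ 0.30000)
q(-12, -7)*R = 1*(3/10) = 3/10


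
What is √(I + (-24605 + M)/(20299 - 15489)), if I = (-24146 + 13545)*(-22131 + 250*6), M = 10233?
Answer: √1265019642552445/2405 ≈ 14789.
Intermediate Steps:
I = 218709231 (I = -10601*(-22131 + 1500) = -10601*(-20631) = 218709231)
√(I + (-24605 + M)/(20299 - 15489)) = √(218709231 + (-24605 + 10233)/(20299 - 15489)) = √(218709231 - 14372/4810) = √(218709231 - 14372*1/4810) = √(218709231 - 7186/2405) = √(525995693369/2405) = √1265019642552445/2405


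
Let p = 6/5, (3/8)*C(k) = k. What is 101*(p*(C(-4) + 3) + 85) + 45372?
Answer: 265139/5 ≈ 53028.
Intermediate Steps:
C(k) = 8*k/3
p = 6/5 (p = 6*(⅕) = 6/5 ≈ 1.2000)
101*(p*(C(-4) + 3) + 85) + 45372 = 101*(6*((8/3)*(-4) + 3)/5 + 85) + 45372 = 101*(6*(-32/3 + 3)/5 + 85) + 45372 = 101*((6/5)*(-23/3) + 85) + 45372 = 101*(-46/5 + 85) + 45372 = 101*(379/5) + 45372 = 38279/5 + 45372 = 265139/5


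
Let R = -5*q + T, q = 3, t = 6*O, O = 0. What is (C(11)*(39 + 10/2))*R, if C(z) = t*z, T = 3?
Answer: 0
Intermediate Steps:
t = 0 (t = 6*0 = 0)
C(z) = 0 (C(z) = 0*z = 0)
R = -12 (R = -5*3 + 3 = -15 + 3 = -12)
(C(11)*(39 + 10/2))*R = (0*(39 + 10/2))*(-12) = (0*(39 + 10*(½)))*(-12) = (0*(39 + 5))*(-12) = (0*44)*(-12) = 0*(-12) = 0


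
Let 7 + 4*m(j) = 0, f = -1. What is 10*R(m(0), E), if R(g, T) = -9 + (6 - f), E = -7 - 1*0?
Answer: -20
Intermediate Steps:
m(j) = -7/4 (m(j) = -7/4 + (¼)*0 = -7/4 + 0 = -7/4)
E = -7 (E = -7 + 0 = -7)
R(g, T) = -2 (R(g, T) = -9 + (6 - 1*(-1)) = -9 + (6 + 1) = -9 + 7 = -2)
10*R(m(0), E) = 10*(-2) = -20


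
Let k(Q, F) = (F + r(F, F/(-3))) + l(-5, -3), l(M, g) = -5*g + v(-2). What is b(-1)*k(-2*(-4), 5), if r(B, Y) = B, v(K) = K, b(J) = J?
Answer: -23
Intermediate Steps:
l(M, g) = -2 - 5*g (l(M, g) = -5*g - 2 = -2 - 5*g)
k(Q, F) = 13 + 2*F (k(Q, F) = (F + F) + (-2 - 5*(-3)) = 2*F + (-2 + 15) = 2*F + 13 = 13 + 2*F)
b(-1)*k(-2*(-4), 5) = -(13 + 2*5) = -(13 + 10) = -1*23 = -23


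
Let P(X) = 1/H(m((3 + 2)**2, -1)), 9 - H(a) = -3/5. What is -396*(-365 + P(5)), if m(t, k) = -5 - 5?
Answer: 577995/4 ≈ 1.4450e+5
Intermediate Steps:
m(t, k) = -10
H(a) = 48/5 (H(a) = 9 - (-3)/5 = 9 - 1*(-3/5) = 9 + 3/5 = 48/5)
P(X) = 5/48 (P(X) = 1/(48/5) = 5/48)
-396*(-365 + P(5)) = -396*(-365 + 5/48) = -396*(-17515/48) = 577995/4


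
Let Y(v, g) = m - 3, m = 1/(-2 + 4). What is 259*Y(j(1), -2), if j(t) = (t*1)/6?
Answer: -1295/2 ≈ -647.50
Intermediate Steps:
m = 1/2 ≈ 0.50000
j(t) = t/6 (j(t) = t*(1/6) = t/6)
Y(v, g) = -5/2 (Y(v, g) = 1/2 - 3 = -5/2)
259*Y(j(1), -2) = 259*(-5/2) = -1295/2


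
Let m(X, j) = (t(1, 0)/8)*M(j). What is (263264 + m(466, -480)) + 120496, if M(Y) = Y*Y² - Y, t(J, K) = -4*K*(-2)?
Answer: 383760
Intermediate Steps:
t(J, K) = 8*K
M(Y) = Y³ - Y
m(X, j) = 0 (m(X, j) = ((8*0)/8)*(j³ - j) = ((⅛)*0)*(j³ - j) = 0*(j³ - j) = 0)
(263264 + m(466, -480)) + 120496 = (263264 + 0) + 120496 = 263264 + 120496 = 383760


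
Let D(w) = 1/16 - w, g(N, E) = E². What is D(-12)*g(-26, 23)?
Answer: 102097/16 ≈ 6381.1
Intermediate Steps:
D(w) = 1/16 - w
D(-12)*g(-26, 23) = (1/16 - 1*(-12))*23² = (1/16 + 12)*529 = (193/16)*529 = 102097/16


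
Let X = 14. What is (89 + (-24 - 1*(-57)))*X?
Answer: 1708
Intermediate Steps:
(89 + (-24 - 1*(-57)))*X = (89 + (-24 - 1*(-57)))*14 = (89 + (-24 + 57))*14 = (89 + 33)*14 = 122*14 = 1708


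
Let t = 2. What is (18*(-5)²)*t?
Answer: 900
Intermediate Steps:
(18*(-5)²)*t = (18*(-5)²)*2 = (18*25)*2 = 450*2 = 900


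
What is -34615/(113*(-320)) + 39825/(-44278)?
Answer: 9261097/160109248 ≈ 0.057842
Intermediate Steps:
-34615/(113*(-320)) + 39825/(-44278) = -34615/(-36160) + 39825*(-1/44278) = -34615*(-1/36160) - 39825/44278 = 6923/7232 - 39825/44278 = 9261097/160109248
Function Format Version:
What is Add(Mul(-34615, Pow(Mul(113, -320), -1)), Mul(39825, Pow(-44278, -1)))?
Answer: Rational(9261097, 160109248) ≈ 0.057842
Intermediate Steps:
Add(Mul(-34615, Pow(Mul(113, -320), -1)), Mul(39825, Pow(-44278, -1))) = Add(Mul(-34615, Pow(-36160, -1)), Mul(39825, Rational(-1, 44278))) = Add(Mul(-34615, Rational(-1, 36160)), Rational(-39825, 44278)) = Add(Rational(6923, 7232), Rational(-39825, 44278)) = Rational(9261097, 160109248)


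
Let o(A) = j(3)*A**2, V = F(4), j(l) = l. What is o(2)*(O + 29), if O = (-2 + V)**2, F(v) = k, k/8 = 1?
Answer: 780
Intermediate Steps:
k = 8 (k = 8*1 = 8)
F(v) = 8
V = 8
o(A) = 3*A**2
O = 36 (O = (-2 + 8)**2 = 6**2 = 36)
o(2)*(O + 29) = (3*2**2)*(36 + 29) = (3*4)*65 = 12*65 = 780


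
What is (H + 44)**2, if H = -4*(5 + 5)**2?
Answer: 126736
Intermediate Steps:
H = -400 (H = -4*10**2 = -4*100 = -400)
(H + 44)**2 = (-400 + 44)**2 = (-356)**2 = 126736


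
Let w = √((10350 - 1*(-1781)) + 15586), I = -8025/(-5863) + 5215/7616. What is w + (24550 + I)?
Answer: 156616174335/6378944 + √27717 ≈ 24719.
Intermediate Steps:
I = 13099135/6378944 (I = -8025*(-1/5863) + 5215*(1/7616) = 8025/5863 + 745/1088 = 13099135/6378944 ≈ 2.0535)
w = √27717 (w = √((10350 + 1781) + 15586) = √(12131 + 15586) = √27717 ≈ 166.48)
w + (24550 + I) = √27717 + (24550 + 13099135/6378944) = √27717 + 156616174335/6378944 = 156616174335/6378944 + √27717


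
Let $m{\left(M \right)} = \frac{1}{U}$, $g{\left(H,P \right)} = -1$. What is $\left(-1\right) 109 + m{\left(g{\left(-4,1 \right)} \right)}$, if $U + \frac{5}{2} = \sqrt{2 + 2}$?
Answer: $-111$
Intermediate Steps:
$U = - \frac{1}{2}$ ($U = - \frac{5}{2} + \sqrt{2 + 2} = - \frac{5}{2} + \sqrt{4} = - \frac{5}{2} + 2 = - \frac{1}{2} \approx -0.5$)
$m{\left(M \right)} = -2$ ($m{\left(M \right)} = \frac{1}{- \frac{1}{2}} = -2$)
$\left(-1\right) 109 + m{\left(g{\left(-4,1 \right)} \right)} = \left(-1\right) 109 - 2 = -109 - 2 = -111$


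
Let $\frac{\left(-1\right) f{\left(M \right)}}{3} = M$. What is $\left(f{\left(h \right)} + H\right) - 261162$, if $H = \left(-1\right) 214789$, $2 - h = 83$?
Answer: $-475708$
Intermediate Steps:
$h = -81$ ($h = 2 - 83 = -81$)
$H = -214789$
$f{\left(M \right)} = - 3 M$
$\left(f{\left(h \right)} + H\right) - 261162 = \left(\left(-3\right) \left(-81\right) - 214789\right) - 261162 = \left(243 - 214789\right) - 261162 = -214546 - 261162 = -475708$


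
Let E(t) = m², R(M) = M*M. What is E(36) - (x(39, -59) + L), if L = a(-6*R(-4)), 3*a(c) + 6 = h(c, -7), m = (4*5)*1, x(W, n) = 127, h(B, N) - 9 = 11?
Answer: 805/3 ≈ 268.33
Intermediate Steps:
R(M) = M²
h(B, N) = 20 (h(B, N) = 9 + 11 = 20)
m = 20 (m = 20*1 = 20)
a(c) = 14/3 (a(c) = -2 + (⅓)*20 = -2 + 20/3 = 14/3)
L = 14/3 ≈ 4.6667
E(t) = 400 (E(t) = 20² = 400)
E(36) - (x(39, -59) + L) = 400 - (127 + 14/3) = 400 - 1*395/3 = 400 - 395/3 = 805/3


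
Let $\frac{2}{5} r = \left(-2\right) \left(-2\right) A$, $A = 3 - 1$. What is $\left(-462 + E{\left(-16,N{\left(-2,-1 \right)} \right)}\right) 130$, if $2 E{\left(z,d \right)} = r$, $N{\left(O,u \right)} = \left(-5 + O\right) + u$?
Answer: $-58760$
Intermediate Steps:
$N{\left(O,u \right)} = -5 + O + u$
$A = 2$
$r = 20$ ($r = \frac{5 \left(-2\right) \left(-2\right) 2}{2} = \frac{5 \cdot 4 \cdot 2}{2} = \frac{5}{2} \cdot 8 = 20$)
$E{\left(z,d \right)} = 10$ ($E{\left(z,d \right)} = \frac{1}{2} \cdot 20 = 10$)
$\left(-462 + E{\left(-16,N{\left(-2,-1 \right)} \right)}\right) 130 = \left(-462 + 10\right) 130 = \left(-452\right) 130 = -58760$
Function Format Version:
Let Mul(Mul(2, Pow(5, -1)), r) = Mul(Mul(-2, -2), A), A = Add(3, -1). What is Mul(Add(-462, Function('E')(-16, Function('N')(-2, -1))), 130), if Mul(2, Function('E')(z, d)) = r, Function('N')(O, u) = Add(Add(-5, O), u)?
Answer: -58760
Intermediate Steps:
Function('N')(O, u) = Add(-5, O, u)
A = 2
r = 20 (r = Mul(Rational(5, 2), Mul(Mul(-2, -2), 2)) = Mul(Rational(5, 2), Mul(4, 2)) = Mul(Rational(5, 2), 8) = 20)
Function('E')(z, d) = 10 (Function('E')(z, d) = Mul(Rational(1, 2), 20) = 10)
Mul(Add(-462, Function('E')(-16, Function('N')(-2, -1))), 130) = Mul(Add(-462, 10), 130) = Mul(-452, 130) = -58760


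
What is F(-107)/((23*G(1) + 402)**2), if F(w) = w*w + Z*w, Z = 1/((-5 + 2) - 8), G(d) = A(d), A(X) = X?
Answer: 126046/1986875 ≈ 0.063439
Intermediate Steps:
G(d) = d
Z = -1/11 (Z = 1/(-3 - 8) = 1/(-11) = -1/11 ≈ -0.090909)
F(w) = w**2 - w/11 (F(w) = w*w - w/11 = w**2 - w/11)
F(-107)/((23*G(1) + 402)**2) = (-107*(-1/11 - 107))/((23*1 + 402)**2) = (-107*(-1178/11))/((23 + 402)**2) = 126046/(11*(425**2)) = (126046/11)/180625 = (126046/11)*(1/180625) = 126046/1986875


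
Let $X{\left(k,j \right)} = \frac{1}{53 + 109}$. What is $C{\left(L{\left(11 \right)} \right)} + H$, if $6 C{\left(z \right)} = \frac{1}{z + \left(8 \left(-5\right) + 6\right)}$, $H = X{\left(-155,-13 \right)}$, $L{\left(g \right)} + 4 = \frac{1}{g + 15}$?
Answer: $\frac{95}{53298} \approx 0.0017824$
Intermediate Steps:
$L{\left(g \right)} = -4 + \frac{1}{15 + g}$ ($L{\left(g \right)} = -4 + \frac{1}{g + 15} = -4 + \frac{1}{15 + g}$)
$X{\left(k,j \right)} = \frac{1}{162}$
$H = \frac{1}{162} \approx 0.0061728$
$C{\left(z \right)} = \frac{1}{6 \left(-34 + z\right)}$ ($C{\left(z \right)} = \frac{1}{6 \left(z + \left(8 \left(-5\right) + 6\right)\right)} = \frac{1}{6 \left(z + \left(-40 + 6\right)\right)} = \frac{1}{6 \left(z - 34\right)} = \frac{1}{6 \left(-34 + z\right)}$)
$C{\left(L{\left(11 \right)} \right)} + H = \frac{1}{6 \left(-34 + \frac{-59 - 44}{15 + 11}\right)} + \frac{1}{162} = \frac{1}{6 \left(-34 + \frac{-59 - 44}{26}\right)} + \frac{1}{162} = \frac{1}{6 \left(-34 + \frac{1}{26} \left(-103\right)\right)} + \frac{1}{162} = \frac{1}{6 \left(-34 - \frac{103}{26}\right)} + \frac{1}{162} = \frac{1}{6 \left(- \frac{987}{26}\right)} + \frac{1}{162} = \frac{1}{6} \left(- \frac{26}{987}\right) + \frac{1}{162} = - \frac{13}{2961} + \frac{1}{162} = \frac{95}{53298}$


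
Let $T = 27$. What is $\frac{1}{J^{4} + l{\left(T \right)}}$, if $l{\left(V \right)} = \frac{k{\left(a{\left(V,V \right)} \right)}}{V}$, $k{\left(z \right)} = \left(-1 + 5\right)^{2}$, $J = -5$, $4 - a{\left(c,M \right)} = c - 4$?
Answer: $\frac{27}{16891} \approx 0.0015985$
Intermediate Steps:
$a{\left(c,M \right)} = 8 - c$ ($a{\left(c,M \right)} = 4 - \left(c - 4\right) = 4 - \left(-4 + c\right) = 8 - c$)
$k{\left(z \right)} = 16$ ($k{\left(z \right)} = 4^{2} = 16$)
$l{\left(V \right)} = \frac{16}{V}$
$\frac{1}{J^{4} + l{\left(T \right)}} = \frac{1}{\left(-5\right)^{4} + \frac{16}{27}} = \frac{1}{625 + 16 \cdot \frac{1}{27}} = \frac{1}{625 + \frac{16}{27}} = \frac{1}{\frac{16891}{27}} = \frac{27}{16891}$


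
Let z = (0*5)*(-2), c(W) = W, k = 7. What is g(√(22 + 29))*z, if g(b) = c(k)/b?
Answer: 0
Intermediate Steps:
z = 0 (z = 0*(-2) = 0)
g(b) = 7/b
g(√(22 + 29))*z = (7/(√(22 + 29)))*0 = (7/(√51))*0 = (7*(√51/51))*0 = (7*√51/51)*0 = 0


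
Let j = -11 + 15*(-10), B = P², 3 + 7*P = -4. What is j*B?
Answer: -161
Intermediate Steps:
P = -1 (P = -3/7 + (⅐)*(-4) = -3/7 - 4/7 = -1)
B = 1 (B = (-1)² = 1)
j = -161 (j = -11 - 150 = -161)
j*B = -161*1 = -161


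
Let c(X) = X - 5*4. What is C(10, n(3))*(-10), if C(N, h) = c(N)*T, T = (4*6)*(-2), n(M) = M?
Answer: -4800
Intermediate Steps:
c(X) = -20 + X (c(X) = X - 20 = -20 + X)
T = -48 (T = 24*(-2) = -48)
C(N, h) = 960 - 48*N (C(N, h) = (-20 + N)*(-48) = 960 - 48*N)
C(10, n(3))*(-10) = (960 - 48*10)*(-10) = (960 - 480)*(-10) = 480*(-10) = -4800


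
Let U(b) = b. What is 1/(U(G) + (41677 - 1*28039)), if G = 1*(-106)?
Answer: 1/13532 ≈ 7.3899e-5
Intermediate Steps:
G = -106
1/(U(G) + (41677 - 1*28039)) = 1/(-106 + (41677 - 1*28039)) = 1/(-106 + (41677 - 28039)) = 1/(-106 + 13638) = 1/13532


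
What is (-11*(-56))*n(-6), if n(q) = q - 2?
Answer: -4928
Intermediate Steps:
n(q) = -2 + q
(-11*(-56))*n(-6) = (-11*(-56))*(-2 - 6) = 616*(-8) = -4928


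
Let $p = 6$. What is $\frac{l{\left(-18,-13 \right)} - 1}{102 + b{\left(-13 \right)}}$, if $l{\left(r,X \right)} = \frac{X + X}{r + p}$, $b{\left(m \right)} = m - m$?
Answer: $\frac{7}{612} \approx 0.011438$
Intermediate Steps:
$b{\left(m \right)} = 0$
$l{\left(r,X \right)} = \frac{2 X}{6 + r}$ ($l{\left(r,X \right)} = \frac{X + X}{r + 6} = \frac{2 X}{6 + r}$)
$\frac{l{\left(-18,-13 \right)} - 1}{102 + b{\left(-13 \right)}} = \frac{2 \left(-13\right) \frac{1}{6 - 18} - 1}{102 + 0} = \frac{2 \left(-13\right) \frac{1}{-12} - 1}{102} = \left(2 \left(-13\right) \left(- \frac{1}{12}\right) - 1\right) \frac{1}{102} = \left(\frac{13}{6} - 1\right) \frac{1}{102} = \frac{7}{6} \cdot \frac{1}{102} = \frac{7}{612}$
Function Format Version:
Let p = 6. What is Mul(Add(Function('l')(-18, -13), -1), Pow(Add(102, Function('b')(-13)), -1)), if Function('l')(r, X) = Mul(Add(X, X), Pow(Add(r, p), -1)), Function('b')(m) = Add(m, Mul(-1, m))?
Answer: Rational(7, 612) ≈ 0.011438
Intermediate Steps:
Function('b')(m) = 0
Function('l')(r, X) = Mul(2, X, Pow(Add(6, r), -1)) (Function('l')(r, X) = Mul(Add(X, X), Pow(Add(r, 6), -1)) = Mul(Mul(2, X), Pow(Add(6, r), -1)) = Mul(2, X, Pow(Add(6, r), -1)))
Mul(Add(Function('l')(-18, -13), -1), Pow(Add(102, Function('b')(-13)), -1)) = Mul(Add(Mul(2, -13, Pow(Add(6, -18), -1)), -1), Pow(Add(102, 0), -1)) = Mul(Add(Mul(2, -13, Pow(-12, -1)), -1), Pow(102, -1)) = Mul(Add(Mul(2, -13, Rational(-1, 12)), -1), Rational(1, 102)) = Mul(Add(Rational(13, 6), -1), Rational(1, 102)) = Mul(Rational(7, 6), Rational(1, 102)) = Rational(7, 612)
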